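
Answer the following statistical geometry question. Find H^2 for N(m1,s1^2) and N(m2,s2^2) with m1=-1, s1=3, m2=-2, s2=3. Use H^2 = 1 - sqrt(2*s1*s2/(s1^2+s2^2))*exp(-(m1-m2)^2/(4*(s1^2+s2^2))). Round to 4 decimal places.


Squared Hellinger distance for Gaussians:
H^2 = 1 - sqrt(2*s1*s2/(s1^2+s2^2)) * exp(-(m1-m2)^2/(4*(s1^2+s2^2))).
s1^2 = 9, s2^2 = 9, s1^2+s2^2 = 18.
sqrt(2*3*3/(18)) = 1.0.
(m1-m2)^2 = (1)^2 = 1.
exp(-1/(4*18)) = exp(-0.013889) = 0.986207.
H^2 = 1 - 1.0*0.986207 = 0.0138

0.0138


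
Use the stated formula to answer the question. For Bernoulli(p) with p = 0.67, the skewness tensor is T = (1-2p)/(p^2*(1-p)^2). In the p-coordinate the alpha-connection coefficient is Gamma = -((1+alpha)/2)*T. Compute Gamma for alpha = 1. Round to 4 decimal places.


Skewness (Amari-Chentsov) tensor: T = (1-2p)/(p^2*(1-p)^2).
p = 0.67, 1-2p = -0.34, p^2 = 0.4489, (1-p)^2 = 0.1089.
T = -0.34/(0.4489 * 0.1089) = -6.955069.
In the p-coordinate, Gamma^(alpha) = Gamma^(0) - (alpha/2)*T with Gamma^(0) = (1/2)*g'(p) = -T/2,
so Gamma^(alpha) = -((1+alpha)/2)*T.
alpha = 1, -(1+alpha)/2 = -1.0.
Gamma = -1.0 * -6.955069 = 6.9551

6.9551


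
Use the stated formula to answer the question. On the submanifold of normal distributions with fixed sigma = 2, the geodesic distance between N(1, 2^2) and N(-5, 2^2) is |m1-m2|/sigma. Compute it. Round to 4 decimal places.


On the fixed-variance normal subfamily, geodesic distance = |m1-m2|/sigma.
|1 - -5| = 6.
sigma = 2.
d = 6/2 = 3.0000

3.0000


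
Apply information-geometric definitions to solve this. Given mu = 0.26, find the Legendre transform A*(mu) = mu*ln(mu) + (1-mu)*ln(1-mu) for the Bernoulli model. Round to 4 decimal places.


Legendre transform for Bernoulli:
A*(mu) = mu*log(mu) + (1-mu)*log(1-mu).
mu = 0.26, 1-mu = 0.74.
mu*log(mu) = 0.26*log(0.26) = -0.350239.
(1-mu)*log(1-mu) = 0.74*log(0.74) = -0.222818.
A* = -0.350239 + -0.222818 = -0.5731

-0.5731


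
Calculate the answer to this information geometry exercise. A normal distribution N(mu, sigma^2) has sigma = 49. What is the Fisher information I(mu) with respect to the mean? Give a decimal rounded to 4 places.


The Fisher information for the mean of a normal distribution is I(mu) = 1/sigma^2.
sigma = 49, so sigma^2 = 2401.
I(mu) = 1/2401 = 0.0004

0.0004


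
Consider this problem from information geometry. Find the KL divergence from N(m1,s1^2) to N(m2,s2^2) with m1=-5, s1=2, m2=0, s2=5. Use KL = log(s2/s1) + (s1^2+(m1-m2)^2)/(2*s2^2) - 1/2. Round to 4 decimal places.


KL divergence between normal distributions:
KL = log(s2/s1) + (s1^2 + (m1-m2)^2)/(2*s2^2) - 1/2.
log(5/2) = 0.916291.
(2^2 + (-5-0)^2)/(2*5^2) = (4 + 25)/50 = 0.58.
KL = 0.916291 + 0.58 - 0.5 = 0.9963

0.9963


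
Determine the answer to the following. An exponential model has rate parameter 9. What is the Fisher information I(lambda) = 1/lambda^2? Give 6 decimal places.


Fisher information for exponential: I(lambda) = 1/lambda^2.
lambda = 9, lambda^2 = 81.
I = 1/81 = 0.012346

0.012346


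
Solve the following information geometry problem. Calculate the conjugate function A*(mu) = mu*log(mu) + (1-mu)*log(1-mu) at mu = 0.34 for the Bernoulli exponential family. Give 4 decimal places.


Legendre transform for Bernoulli:
A*(mu) = mu*log(mu) + (1-mu)*log(1-mu).
mu = 0.34, 1-mu = 0.66.
mu*log(mu) = 0.34*log(0.34) = -0.366795.
(1-mu)*log(1-mu) = 0.66*log(0.66) = -0.27424.
A* = -0.366795 + -0.27424 = -0.6410

-0.6410


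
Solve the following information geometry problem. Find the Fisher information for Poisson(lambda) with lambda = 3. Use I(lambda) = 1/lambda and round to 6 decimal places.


Fisher information for Poisson: I(lambda) = 1/lambda.
lambda = 3.
I(lambda) = 1/3 = 0.333333

0.333333


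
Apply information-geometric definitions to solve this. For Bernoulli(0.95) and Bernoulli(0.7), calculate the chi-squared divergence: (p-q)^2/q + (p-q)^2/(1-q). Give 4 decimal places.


Chi-squared divergence between Bernoulli distributions:
chi^2 = (p-q)^2/q + (p-q)^2/(1-q).
p = 0.95, q = 0.7, p-q = 0.25.
(p-q)^2 = 0.0625.
term1 = 0.0625/0.7 = 0.089286.
term2 = 0.0625/0.3 = 0.208333.
chi^2 = 0.089286 + 0.208333 = 0.2976

0.2976


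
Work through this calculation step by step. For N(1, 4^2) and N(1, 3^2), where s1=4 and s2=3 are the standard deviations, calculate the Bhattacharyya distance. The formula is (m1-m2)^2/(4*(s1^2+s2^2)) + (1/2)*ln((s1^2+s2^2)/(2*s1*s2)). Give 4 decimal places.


Bhattacharyya distance between two Gaussians:
DB = (m1-m2)^2/(4*(s1^2+s2^2)) + (1/2)*ln((s1^2+s2^2)/(2*s1*s2)).
(m1-m2)^2 = (0)^2 = 0.
s1^2+s2^2 = 16 + 9 = 25.
term1 = 0/100 = 0.0.
term2 = 0.5*ln(25/24.0) = 0.020411.
DB = 0.0 + 0.020411 = 0.0204

0.0204


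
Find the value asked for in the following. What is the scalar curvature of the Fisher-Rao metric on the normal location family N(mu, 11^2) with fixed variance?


This family has a single free parameter, so its statistical manifold
is 1-dimensional. The Riemann curvature tensor of any 1-dimensional
Riemannian manifold vanishes identically, so R = 0.

0


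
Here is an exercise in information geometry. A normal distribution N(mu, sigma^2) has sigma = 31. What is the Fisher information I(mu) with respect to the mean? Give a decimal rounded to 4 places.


The Fisher information for the mean of a normal distribution is I(mu) = 1/sigma^2.
sigma = 31, so sigma^2 = 961.
I(mu) = 1/961 = 0.0010

0.0010


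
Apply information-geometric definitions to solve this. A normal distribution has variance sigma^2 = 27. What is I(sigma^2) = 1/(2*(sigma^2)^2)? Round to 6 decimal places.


Fisher information for variance: I(sigma^2) = 1/(2*sigma^4).
sigma^2 = 27, so sigma^4 = 729.
I = 1/(2*729) = 1/1458 = 0.000686

0.000686


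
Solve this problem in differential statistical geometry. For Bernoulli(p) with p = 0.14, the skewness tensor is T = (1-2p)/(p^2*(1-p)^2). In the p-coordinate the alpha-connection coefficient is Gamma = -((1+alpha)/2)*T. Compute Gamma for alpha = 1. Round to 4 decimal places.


Skewness (Amari-Chentsov) tensor: T = (1-2p)/(p^2*(1-p)^2).
p = 0.14, 1-2p = 0.72, p^2 = 0.0196, (1-p)^2 = 0.7396.
T = 0.72/(0.0196 * 0.7396) = 49.668326.
In the p-coordinate, Gamma^(alpha) = Gamma^(0) - (alpha/2)*T with Gamma^(0) = (1/2)*g'(p) = -T/2,
so Gamma^(alpha) = -((1+alpha)/2)*T.
alpha = 1, -(1+alpha)/2 = -1.0.
Gamma = -1.0 * 49.668326 = -49.6683

-49.6683


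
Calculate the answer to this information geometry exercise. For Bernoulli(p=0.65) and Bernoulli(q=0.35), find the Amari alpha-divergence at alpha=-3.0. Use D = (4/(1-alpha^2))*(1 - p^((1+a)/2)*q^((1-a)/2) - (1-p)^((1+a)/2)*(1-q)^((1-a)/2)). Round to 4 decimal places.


Amari alpha-divergence:
D = (4/(1-alpha^2))*(1 - p^((1+a)/2)*q^((1-a)/2) - (1-p)^((1+a)/2)*(1-q)^((1-a)/2)).
alpha = -3.0, p = 0.65, q = 0.35.
e1 = (1+alpha)/2 = -1.0, e2 = (1-alpha)/2 = 2.0.
t1 = p^e1 * q^e2 = 0.65^-1.0 * 0.35^2.0 = 0.188462.
t2 = (1-p)^e1 * (1-q)^e2 = 0.35^-1.0 * 0.65^2.0 = 1.207143.
4/(1-alpha^2) = -0.5.
D = -0.5*(1 - 0.188462 - 1.207143) = 0.1978

0.1978


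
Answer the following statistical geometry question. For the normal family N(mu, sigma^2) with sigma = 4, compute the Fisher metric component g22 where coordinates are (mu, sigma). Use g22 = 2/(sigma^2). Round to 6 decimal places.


For the 2-parameter normal family, the Fisher metric has:
  g11 = 1/sigma^2, g22 = 2/sigma^2.
sigma = 4, sigma^2 = 16.
g22 = 0.125000

0.125000


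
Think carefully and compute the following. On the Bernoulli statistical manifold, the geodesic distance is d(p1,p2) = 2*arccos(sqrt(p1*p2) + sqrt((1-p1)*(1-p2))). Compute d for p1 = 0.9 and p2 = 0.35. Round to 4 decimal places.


Geodesic distance on Bernoulli manifold:
d(p1,p2) = 2*arccos(sqrt(p1*p2) + sqrt((1-p1)*(1-p2))).
sqrt(p1*p2) = sqrt(0.9*0.35) = 0.561249.
sqrt((1-p1)*(1-p2)) = sqrt(0.1*0.65) = 0.254951.
arg = 0.561249 + 0.254951 = 0.8162.
d = 2*arccos(0.8162) = 1.2320

1.2320


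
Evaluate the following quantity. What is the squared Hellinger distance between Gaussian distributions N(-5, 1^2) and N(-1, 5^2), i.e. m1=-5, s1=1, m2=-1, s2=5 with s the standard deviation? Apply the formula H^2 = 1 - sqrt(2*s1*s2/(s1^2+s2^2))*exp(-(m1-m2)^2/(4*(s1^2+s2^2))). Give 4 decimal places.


Squared Hellinger distance for Gaussians:
H^2 = 1 - sqrt(2*s1*s2/(s1^2+s2^2)) * exp(-(m1-m2)^2/(4*(s1^2+s2^2))).
s1^2 = 1, s2^2 = 25, s1^2+s2^2 = 26.
sqrt(2*1*5/(26)) = 0.620174.
(m1-m2)^2 = (-4)^2 = 16.
exp(-16/(4*26)) = exp(-0.153846) = 0.857404.
H^2 = 1 - 0.620174*0.857404 = 0.4683

0.4683


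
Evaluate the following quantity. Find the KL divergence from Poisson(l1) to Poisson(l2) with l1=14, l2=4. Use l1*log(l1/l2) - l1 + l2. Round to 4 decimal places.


KL divergence for Poisson:
KL = l1*log(l1/l2) - l1 + l2.
l1 = 14, l2 = 4.
log(14/4) = 1.252763.
l1*log(l1/l2) = 14 * 1.252763 = 17.538682.
KL = 17.538682 - 14 + 4 = 7.5387

7.5387


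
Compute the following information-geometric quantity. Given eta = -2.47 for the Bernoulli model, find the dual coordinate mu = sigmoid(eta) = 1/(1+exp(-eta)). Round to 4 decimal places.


Dual coordinate (expectation parameter) for Bernoulli:
mu = 1/(1+exp(-eta)).
eta = -2.47.
exp(-eta) = exp(2.47) = 11.822447.
mu = 1/(1+11.822447) = 0.0780

0.0780


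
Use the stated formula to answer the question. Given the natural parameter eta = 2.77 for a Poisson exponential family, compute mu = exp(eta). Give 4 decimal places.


Expectation parameter for Poisson exponential family:
mu = exp(eta).
eta = 2.77.
mu = exp(2.77) = 15.9586

15.9586


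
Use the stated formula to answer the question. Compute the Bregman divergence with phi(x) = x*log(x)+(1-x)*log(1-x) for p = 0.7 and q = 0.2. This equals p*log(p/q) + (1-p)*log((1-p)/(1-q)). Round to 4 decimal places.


Bregman divergence with negative entropy generator:
D = p*log(p/q) + (1-p)*log((1-p)/(1-q)).
p = 0.7, q = 0.2.
p*log(p/q) = 0.7*log(0.7/0.2) = 0.876934.
(1-p)*log((1-p)/(1-q)) = 0.3*log(0.3/0.8) = -0.294249.
D = 0.876934 + -0.294249 = 0.5827

0.5827


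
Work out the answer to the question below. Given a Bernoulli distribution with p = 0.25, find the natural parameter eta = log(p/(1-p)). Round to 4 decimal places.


Natural parameter for Bernoulli: eta = log(p/(1-p)).
p = 0.25, 1-p = 0.75.
p/(1-p) = 0.333333.
eta = log(0.333333) = -1.0986

-1.0986


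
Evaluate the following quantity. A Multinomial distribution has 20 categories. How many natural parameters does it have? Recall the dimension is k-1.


Exponential family dimension calculation:
For Multinomial with k=20 categories, dim = k-1 = 19.

19


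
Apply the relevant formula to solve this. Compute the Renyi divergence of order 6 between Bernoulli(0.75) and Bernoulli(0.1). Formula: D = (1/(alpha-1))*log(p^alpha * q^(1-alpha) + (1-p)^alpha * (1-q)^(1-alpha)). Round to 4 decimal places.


Renyi divergence of order alpha between Bernoulli distributions:
D = (1/(alpha-1))*log(p^alpha * q^(1-alpha) + (1-p)^alpha * (1-q)^(1-alpha)).
alpha = 6, p = 0.75, q = 0.1.
p^alpha * q^(1-alpha) = 0.75^6 * 0.1^-5 = 17797.851562.
(1-p)^alpha * (1-q)^(1-alpha) = 0.25^6 * 0.9^-5 = 0.000413.
sum = 17797.851562 + 0.000413 = 17797.851976.
D = (1/5)*log(17797.851976) = 1.9574

1.9574


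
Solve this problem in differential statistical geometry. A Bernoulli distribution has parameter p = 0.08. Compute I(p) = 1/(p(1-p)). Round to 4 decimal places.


For Bernoulli(p), Fisher information is I(p) = 1/(p*(1-p)).
p = 0.08, 1-p = 0.92.
p*(1-p) = 0.0736.
I(p) = 1/0.0736 = 13.5870

13.5870


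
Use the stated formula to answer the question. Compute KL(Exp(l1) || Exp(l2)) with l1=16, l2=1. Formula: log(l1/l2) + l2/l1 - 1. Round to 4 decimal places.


KL divergence for exponential family:
KL = log(l1/l2) + l2/l1 - 1.
log(16/1) = 2.772589.
1/16 = 0.0625.
KL = 2.772589 + 0.0625 - 1 = 1.8351

1.8351


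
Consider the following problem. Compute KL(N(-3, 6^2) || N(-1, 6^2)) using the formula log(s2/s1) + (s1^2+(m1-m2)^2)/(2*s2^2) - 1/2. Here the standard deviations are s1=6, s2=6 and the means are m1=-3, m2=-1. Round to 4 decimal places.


KL divergence between normal distributions:
KL = log(s2/s1) + (s1^2 + (m1-m2)^2)/(2*s2^2) - 1/2.
log(6/6) = 0.0.
(6^2 + (-3--1)^2)/(2*6^2) = (36 + 4)/72 = 0.555556.
KL = 0.0 + 0.555556 - 0.5 = 0.0556

0.0556


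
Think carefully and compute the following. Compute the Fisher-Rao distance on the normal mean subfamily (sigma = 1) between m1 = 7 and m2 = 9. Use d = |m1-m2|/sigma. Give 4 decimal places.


On the fixed-variance normal subfamily, geodesic distance = |m1-m2|/sigma.
|7 - 9| = 2.
sigma = 1.
d = 2/1 = 2.0000

2.0000


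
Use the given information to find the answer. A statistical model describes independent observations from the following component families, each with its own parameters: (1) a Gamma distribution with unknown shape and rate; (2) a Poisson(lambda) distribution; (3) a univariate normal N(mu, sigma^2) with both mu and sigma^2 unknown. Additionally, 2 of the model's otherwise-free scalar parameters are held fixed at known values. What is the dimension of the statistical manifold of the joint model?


The dimension of a statistical manifold equals the number of free
(independent) real parameters of the model. For a product of independent
blocks the parameter counts add.
- Gamma (shape, rate): 2.
- Poisson (lambda): 1.
- normal (mu, sigma^2): 2.
Total = 2 + 1 + 2 = 5.
2 parameter(s) fixed at known values: 5 - 2 = 3.
Dimension = 3

3


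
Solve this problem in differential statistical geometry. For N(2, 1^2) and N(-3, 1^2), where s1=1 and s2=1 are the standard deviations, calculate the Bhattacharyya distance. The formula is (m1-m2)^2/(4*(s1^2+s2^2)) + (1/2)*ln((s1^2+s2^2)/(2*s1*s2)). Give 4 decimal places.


Bhattacharyya distance between two Gaussians:
DB = (m1-m2)^2/(4*(s1^2+s2^2)) + (1/2)*ln((s1^2+s2^2)/(2*s1*s2)).
(m1-m2)^2 = (5)^2 = 25.
s1^2+s2^2 = 1 + 1 = 2.
term1 = 25/8 = 3.125.
term2 = 0.5*ln(2/2.0) = 0.0.
DB = 3.125 + 0.0 = 3.1250

3.1250


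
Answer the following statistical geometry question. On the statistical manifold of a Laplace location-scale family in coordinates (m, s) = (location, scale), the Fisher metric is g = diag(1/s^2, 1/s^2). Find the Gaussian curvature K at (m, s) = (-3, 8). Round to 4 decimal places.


The metric has the form g = (A dm^2 + B ds^2)/s^2 with A = 1, B = 1.
Substitute u = sqrt(A/B)*m: g = B*(du^2 + ds^2)/s^2, i.e. B times the
Poincare upper half-plane metric, which has constant Gaussian curvature -1.
Scaling a 2D metric by a constant c divides the Gaussian curvature by c,
so K = -1/B = -1/(1) = -1.0000 everywhere (the point (m, s) = (-3, 8) is irrelevant:
the curvature is constant).
The requested Gaussian curvature is K = -1.0000.

-1.0000


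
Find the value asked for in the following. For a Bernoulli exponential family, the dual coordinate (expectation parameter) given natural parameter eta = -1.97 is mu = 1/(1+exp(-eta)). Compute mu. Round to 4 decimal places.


Dual coordinate (expectation parameter) for Bernoulli:
mu = 1/(1+exp(-eta)).
eta = -1.97.
exp(-eta) = exp(1.97) = 7.170676.
mu = 1/(1+7.170676) = 0.1224

0.1224


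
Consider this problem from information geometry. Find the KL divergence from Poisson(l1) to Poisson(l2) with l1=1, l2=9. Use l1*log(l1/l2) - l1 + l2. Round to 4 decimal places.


KL divergence for Poisson:
KL = l1*log(l1/l2) - l1 + l2.
l1 = 1, l2 = 9.
log(1/9) = -2.197225.
l1*log(l1/l2) = 1 * -2.197225 = -2.197225.
KL = -2.197225 - 1 + 9 = 5.8028

5.8028


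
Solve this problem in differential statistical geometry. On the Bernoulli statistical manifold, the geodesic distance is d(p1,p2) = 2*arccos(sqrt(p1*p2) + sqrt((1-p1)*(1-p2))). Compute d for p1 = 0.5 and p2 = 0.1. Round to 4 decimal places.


Geodesic distance on Bernoulli manifold:
d(p1,p2) = 2*arccos(sqrt(p1*p2) + sqrt((1-p1)*(1-p2))).
sqrt(p1*p2) = sqrt(0.5*0.1) = 0.223607.
sqrt((1-p1)*(1-p2)) = sqrt(0.5*0.9) = 0.67082.
arg = 0.223607 + 0.67082 = 0.894427.
d = 2*arccos(0.894427) = 0.9273

0.9273


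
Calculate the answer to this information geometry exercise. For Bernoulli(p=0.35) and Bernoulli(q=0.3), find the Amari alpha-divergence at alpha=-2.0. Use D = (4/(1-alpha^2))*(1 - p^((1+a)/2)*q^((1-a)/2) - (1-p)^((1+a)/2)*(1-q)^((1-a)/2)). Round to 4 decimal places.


Amari alpha-divergence:
D = (4/(1-alpha^2))*(1 - p^((1+a)/2)*q^((1-a)/2) - (1-p)^((1+a)/2)*(1-q)^((1-a)/2)).
alpha = -2.0, p = 0.35, q = 0.3.
e1 = (1+alpha)/2 = -0.5, e2 = (1-alpha)/2 = 1.5.
t1 = p^e1 * q^e2 = 0.35^-0.5 * 0.3^1.5 = 0.277746.
t2 = (1-p)^e1 * (1-q)^e2 = 0.65^-0.5 * 0.7^1.5 = 0.726424.
4/(1-alpha^2) = -1.333333.
D = -1.333333*(1 - 0.277746 - 0.726424) = 0.0056

0.0056


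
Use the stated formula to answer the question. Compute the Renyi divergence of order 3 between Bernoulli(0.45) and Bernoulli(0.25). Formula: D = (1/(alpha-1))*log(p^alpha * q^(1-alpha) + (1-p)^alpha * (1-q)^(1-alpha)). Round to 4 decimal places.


Renyi divergence of order alpha between Bernoulli distributions:
D = (1/(alpha-1))*log(p^alpha * q^(1-alpha) + (1-p)^alpha * (1-q)^(1-alpha)).
alpha = 3, p = 0.45, q = 0.25.
p^alpha * q^(1-alpha) = 0.45^3 * 0.25^-2 = 1.458.
(1-p)^alpha * (1-q)^(1-alpha) = 0.55^3 * 0.75^-2 = 0.295778.
sum = 1.458 + 0.295778 = 1.753778.
D = (1/2)*log(1.753778) = 0.2809

0.2809


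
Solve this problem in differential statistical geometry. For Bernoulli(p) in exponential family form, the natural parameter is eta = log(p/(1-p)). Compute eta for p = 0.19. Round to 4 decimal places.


Natural parameter for Bernoulli: eta = log(p/(1-p)).
p = 0.19, 1-p = 0.81.
p/(1-p) = 0.234568.
eta = log(0.234568) = -1.4500

-1.4500


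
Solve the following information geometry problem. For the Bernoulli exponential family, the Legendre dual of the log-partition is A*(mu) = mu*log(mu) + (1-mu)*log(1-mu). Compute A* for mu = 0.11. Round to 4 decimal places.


Legendre transform for Bernoulli:
A*(mu) = mu*log(mu) + (1-mu)*log(1-mu).
mu = 0.11, 1-mu = 0.89.
mu*log(mu) = 0.11*log(0.11) = -0.2428.
(1-mu)*log(1-mu) = 0.89*log(0.89) = -0.103715.
A* = -0.2428 + -0.103715 = -0.3465

-0.3465


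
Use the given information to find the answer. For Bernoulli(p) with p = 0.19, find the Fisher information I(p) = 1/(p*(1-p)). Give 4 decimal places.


For Bernoulli(p), Fisher information is I(p) = 1/(p*(1-p)).
p = 0.19, 1-p = 0.81.
p*(1-p) = 0.1539.
I(p) = 1/0.1539 = 6.4977

6.4977


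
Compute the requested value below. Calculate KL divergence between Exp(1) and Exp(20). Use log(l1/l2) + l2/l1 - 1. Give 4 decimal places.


KL divergence for exponential family:
KL = log(l1/l2) + l2/l1 - 1.
log(1/20) = -2.995732.
20/1 = 20.0.
KL = -2.995732 + 20.0 - 1 = 16.0043

16.0043


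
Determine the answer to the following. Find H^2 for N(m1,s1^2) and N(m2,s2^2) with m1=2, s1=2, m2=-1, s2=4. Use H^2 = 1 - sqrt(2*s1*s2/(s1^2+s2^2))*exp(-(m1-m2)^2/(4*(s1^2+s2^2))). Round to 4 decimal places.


Squared Hellinger distance for Gaussians:
H^2 = 1 - sqrt(2*s1*s2/(s1^2+s2^2)) * exp(-(m1-m2)^2/(4*(s1^2+s2^2))).
s1^2 = 4, s2^2 = 16, s1^2+s2^2 = 20.
sqrt(2*2*4/(20)) = 0.894427.
(m1-m2)^2 = (3)^2 = 9.
exp(-9/(4*20)) = exp(-0.1125) = 0.893597.
H^2 = 1 - 0.894427*0.893597 = 0.2007

0.2007


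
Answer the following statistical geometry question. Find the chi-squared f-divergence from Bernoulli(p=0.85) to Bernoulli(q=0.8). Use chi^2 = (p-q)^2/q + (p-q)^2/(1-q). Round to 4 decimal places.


Chi-squared divergence between Bernoulli distributions:
chi^2 = (p-q)^2/q + (p-q)^2/(1-q).
p = 0.85, q = 0.8, p-q = 0.05.
(p-q)^2 = 0.0025.
term1 = 0.0025/0.8 = 0.003125.
term2 = 0.0025/0.2 = 0.0125.
chi^2 = 0.003125 + 0.0125 = 0.0156

0.0156


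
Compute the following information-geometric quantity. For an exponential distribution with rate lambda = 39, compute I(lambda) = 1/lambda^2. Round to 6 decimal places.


Fisher information for exponential: I(lambda) = 1/lambda^2.
lambda = 39, lambda^2 = 1521.
I = 1/1521 = 0.000657

0.000657


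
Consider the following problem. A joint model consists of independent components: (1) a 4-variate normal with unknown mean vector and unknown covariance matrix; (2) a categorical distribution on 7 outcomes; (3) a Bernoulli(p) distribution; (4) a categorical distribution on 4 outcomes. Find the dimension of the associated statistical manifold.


The dimension of a statistical manifold equals the number of free
(independent) real parameters of the model. For a product of independent
blocks the parameter counts add.
- 4-variate normal: 4 (mean) + 4*5/2 = 10 (symmetric covariance) = 14.
- categorical on 7 outcomes (probabilities sum to 1): 7-1 = 6.
- Bernoulli (p): 1.
- categorical on 4 outcomes (probabilities sum to 1): 4-1 = 3.
Total = 14 + 6 + 1 + 3 = 24.
Dimension = 24

24


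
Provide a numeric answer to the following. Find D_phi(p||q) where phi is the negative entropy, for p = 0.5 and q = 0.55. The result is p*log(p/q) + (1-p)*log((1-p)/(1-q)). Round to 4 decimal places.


Bregman divergence with negative entropy generator:
D = p*log(p/q) + (1-p)*log((1-p)/(1-q)).
p = 0.5, q = 0.55.
p*log(p/q) = 0.5*log(0.5/0.55) = -0.047655.
(1-p)*log((1-p)/(1-q)) = 0.5*log(0.5/0.45) = 0.05268.
D = -0.047655 + 0.05268 = 0.0050

0.0050


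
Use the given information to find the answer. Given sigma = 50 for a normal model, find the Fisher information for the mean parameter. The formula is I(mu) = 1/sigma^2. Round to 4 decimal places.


The Fisher information for the mean of a normal distribution is I(mu) = 1/sigma^2.
sigma = 50, so sigma^2 = 2500.
I(mu) = 1/2500 = 0.0004

0.0004


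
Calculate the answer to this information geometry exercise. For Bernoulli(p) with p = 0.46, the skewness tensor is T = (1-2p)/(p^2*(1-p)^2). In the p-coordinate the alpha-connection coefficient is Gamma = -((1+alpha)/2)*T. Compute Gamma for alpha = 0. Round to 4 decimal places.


Skewness (Amari-Chentsov) tensor: T = (1-2p)/(p^2*(1-p)^2).
p = 0.46, 1-2p = 0.08, p^2 = 0.2116, (1-p)^2 = 0.2916.
T = 0.08/(0.2116 * 0.2916) = 1.296543.
In the p-coordinate, Gamma^(alpha) = Gamma^(0) - (alpha/2)*T with Gamma^(0) = (1/2)*g'(p) = -T/2,
so Gamma^(alpha) = -((1+alpha)/2)*T.
alpha = 0, -(1+alpha)/2 = -0.5.
Gamma = -0.5 * 1.296543 = -0.6483

-0.6483


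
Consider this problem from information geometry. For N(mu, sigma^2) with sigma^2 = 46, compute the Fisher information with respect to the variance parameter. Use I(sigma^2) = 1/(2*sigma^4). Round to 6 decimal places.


Fisher information for variance: I(sigma^2) = 1/(2*sigma^4).
sigma^2 = 46, so sigma^4 = 2116.
I = 1/(2*2116) = 1/4232 = 0.000236

0.000236


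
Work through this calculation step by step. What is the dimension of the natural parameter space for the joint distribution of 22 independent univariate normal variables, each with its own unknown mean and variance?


Exponential family dimension calculation:
Each univariate normal has two natural parameters (mu/sigma^2 and -1/(2 sigma^2)).
With 22 independent components, dim = 2 * 22 = 44.

44


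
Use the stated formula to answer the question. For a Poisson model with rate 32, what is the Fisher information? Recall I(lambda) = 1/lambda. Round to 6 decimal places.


Fisher information for Poisson: I(lambda) = 1/lambda.
lambda = 32.
I(lambda) = 1/32 = 0.031250

0.031250


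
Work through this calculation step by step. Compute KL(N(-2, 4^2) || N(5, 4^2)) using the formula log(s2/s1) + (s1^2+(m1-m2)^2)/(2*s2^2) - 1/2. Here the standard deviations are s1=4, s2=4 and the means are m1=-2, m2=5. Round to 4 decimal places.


KL divergence between normal distributions:
KL = log(s2/s1) + (s1^2 + (m1-m2)^2)/(2*s2^2) - 1/2.
log(4/4) = 0.0.
(4^2 + (-2-5)^2)/(2*4^2) = (16 + 49)/32 = 2.03125.
KL = 0.0 + 2.03125 - 0.5 = 1.5313

1.5313


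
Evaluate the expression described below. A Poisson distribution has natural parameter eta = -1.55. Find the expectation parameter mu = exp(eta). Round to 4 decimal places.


Expectation parameter for Poisson exponential family:
mu = exp(eta).
eta = -1.55.
mu = exp(-1.55) = 0.2122

0.2122


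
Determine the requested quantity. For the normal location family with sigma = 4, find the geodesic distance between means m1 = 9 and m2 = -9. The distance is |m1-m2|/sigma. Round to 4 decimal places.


On the fixed-variance normal subfamily, geodesic distance = |m1-m2|/sigma.
|9 - -9| = 18.
sigma = 4.
d = 18/4 = 4.5000

4.5000


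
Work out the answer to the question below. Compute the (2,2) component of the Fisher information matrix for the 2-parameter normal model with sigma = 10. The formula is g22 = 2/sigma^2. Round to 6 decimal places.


For the 2-parameter normal family, the Fisher metric has:
  g11 = 1/sigma^2, g22 = 2/sigma^2.
sigma = 10, sigma^2 = 100.
g22 = 0.020000

0.020000


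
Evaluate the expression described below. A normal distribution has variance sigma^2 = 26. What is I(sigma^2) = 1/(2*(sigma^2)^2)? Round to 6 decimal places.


Fisher information for variance: I(sigma^2) = 1/(2*sigma^4).
sigma^2 = 26, so sigma^4 = 676.
I = 1/(2*676) = 1/1352 = 0.000740

0.000740


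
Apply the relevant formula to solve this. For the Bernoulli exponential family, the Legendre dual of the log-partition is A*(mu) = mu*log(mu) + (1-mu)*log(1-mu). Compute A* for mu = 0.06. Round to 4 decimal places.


Legendre transform for Bernoulli:
A*(mu) = mu*log(mu) + (1-mu)*log(1-mu).
mu = 0.06, 1-mu = 0.94.
mu*log(mu) = 0.06*log(0.06) = -0.168805.
(1-mu)*log(1-mu) = 0.94*log(0.94) = -0.058163.
A* = -0.168805 + -0.058163 = -0.2270

-0.2270


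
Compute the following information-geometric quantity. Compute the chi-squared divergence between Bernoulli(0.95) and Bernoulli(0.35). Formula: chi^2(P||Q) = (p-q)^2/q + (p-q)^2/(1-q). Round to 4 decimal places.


Chi-squared divergence between Bernoulli distributions:
chi^2 = (p-q)^2/q + (p-q)^2/(1-q).
p = 0.95, q = 0.35, p-q = 0.6.
(p-q)^2 = 0.36.
term1 = 0.36/0.35 = 1.028571.
term2 = 0.36/0.65 = 0.553846.
chi^2 = 1.028571 + 0.553846 = 1.5824

1.5824


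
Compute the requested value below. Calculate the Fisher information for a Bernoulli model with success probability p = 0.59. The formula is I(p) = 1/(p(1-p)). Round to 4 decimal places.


For Bernoulli(p), Fisher information is I(p) = 1/(p*(1-p)).
p = 0.59, 1-p = 0.41.
p*(1-p) = 0.2419.
I(p) = 1/0.2419 = 4.1339

4.1339


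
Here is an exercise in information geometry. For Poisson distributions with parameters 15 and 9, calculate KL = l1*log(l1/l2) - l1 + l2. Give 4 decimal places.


KL divergence for Poisson:
KL = l1*log(l1/l2) - l1 + l2.
l1 = 15, l2 = 9.
log(15/9) = 0.510826.
l1*log(l1/l2) = 15 * 0.510826 = 7.662384.
KL = 7.662384 - 15 + 9 = 1.6624

1.6624


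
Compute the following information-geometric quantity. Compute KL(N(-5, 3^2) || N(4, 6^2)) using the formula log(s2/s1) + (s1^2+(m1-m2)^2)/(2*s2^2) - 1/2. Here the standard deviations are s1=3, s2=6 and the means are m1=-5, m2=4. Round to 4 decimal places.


KL divergence between normal distributions:
KL = log(s2/s1) + (s1^2 + (m1-m2)^2)/(2*s2^2) - 1/2.
log(6/3) = 0.693147.
(3^2 + (-5-4)^2)/(2*6^2) = (9 + 81)/72 = 1.25.
KL = 0.693147 + 1.25 - 0.5 = 1.4431

1.4431


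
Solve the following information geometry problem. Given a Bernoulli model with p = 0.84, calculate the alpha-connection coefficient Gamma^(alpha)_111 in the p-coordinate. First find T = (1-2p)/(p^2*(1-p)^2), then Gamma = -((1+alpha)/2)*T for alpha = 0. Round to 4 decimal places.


Skewness (Amari-Chentsov) tensor: T = (1-2p)/(p^2*(1-p)^2).
p = 0.84, 1-2p = -0.68, p^2 = 0.7056, (1-p)^2 = 0.0256.
T = -0.68/(0.7056 * 0.0256) = -37.645266.
In the p-coordinate, Gamma^(alpha) = Gamma^(0) - (alpha/2)*T with Gamma^(0) = (1/2)*g'(p) = -T/2,
so Gamma^(alpha) = -((1+alpha)/2)*T.
alpha = 0, -(1+alpha)/2 = -0.5.
Gamma = -0.5 * -37.645266 = 18.8226

18.8226


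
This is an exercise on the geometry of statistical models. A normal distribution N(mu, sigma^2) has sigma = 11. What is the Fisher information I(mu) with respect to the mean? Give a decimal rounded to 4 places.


The Fisher information for the mean of a normal distribution is I(mu) = 1/sigma^2.
sigma = 11, so sigma^2 = 121.
I(mu) = 1/121 = 0.0083

0.0083


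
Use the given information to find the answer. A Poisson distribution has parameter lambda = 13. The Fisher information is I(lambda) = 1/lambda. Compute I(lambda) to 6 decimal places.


Fisher information for Poisson: I(lambda) = 1/lambda.
lambda = 13.
I(lambda) = 1/13 = 0.076923

0.076923


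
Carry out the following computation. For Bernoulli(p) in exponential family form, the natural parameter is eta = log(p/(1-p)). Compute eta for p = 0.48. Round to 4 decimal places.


Natural parameter for Bernoulli: eta = log(p/(1-p)).
p = 0.48, 1-p = 0.52.
p/(1-p) = 0.923077.
eta = log(0.923077) = -0.0800

-0.0800


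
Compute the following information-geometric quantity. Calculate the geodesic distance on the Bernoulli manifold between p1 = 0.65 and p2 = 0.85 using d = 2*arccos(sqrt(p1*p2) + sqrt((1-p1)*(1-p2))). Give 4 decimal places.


Geodesic distance on Bernoulli manifold:
d(p1,p2) = 2*arccos(sqrt(p1*p2) + sqrt((1-p1)*(1-p2))).
sqrt(p1*p2) = sqrt(0.65*0.85) = 0.743303.
sqrt((1-p1)*(1-p2)) = sqrt(0.35*0.15) = 0.229129.
arg = 0.743303 + 0.229129 = 0.972432.
d = 2*arccos(0.972432) = 0.4707

0.4707


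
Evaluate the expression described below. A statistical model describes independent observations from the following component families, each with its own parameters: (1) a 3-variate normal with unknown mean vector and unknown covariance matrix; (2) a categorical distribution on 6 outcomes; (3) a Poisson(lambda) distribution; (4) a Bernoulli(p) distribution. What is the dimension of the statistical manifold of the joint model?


The dimension of a statistical manifold equals the number of free
(independent) real parameters of the model. For a product of independent
blocks the parameter counts add.
- 3-variate normal: 3 (mean) + 3*4/2 = 6 (symmetric covariance) = 9.
- categorical on 6 outcomes (probabilities sum to 1): 6-1 = 5.
- Poisson (lambda): 1.
- Bernoulli (p): 1.
Total = 9 + 5 + 1 + 1 = 16.
Dimension = 16

16


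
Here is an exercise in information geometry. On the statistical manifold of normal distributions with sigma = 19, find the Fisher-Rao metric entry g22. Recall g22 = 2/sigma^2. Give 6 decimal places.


For the 2-parameter normal family, the Fisher metric has:
  g11 = 1/sigma^2, g22 = 2/sigma^2.
sigma = 19, sigma^2 = 361.
g22 = 0.005540

0.005540


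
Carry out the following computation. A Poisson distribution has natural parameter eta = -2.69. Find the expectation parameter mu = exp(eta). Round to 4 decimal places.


Expectation parameter for Poisson exponential family:
mu = exp(eta).
eta = -2.69.
mu = exp(-2.69) = 0.0679

0.0679


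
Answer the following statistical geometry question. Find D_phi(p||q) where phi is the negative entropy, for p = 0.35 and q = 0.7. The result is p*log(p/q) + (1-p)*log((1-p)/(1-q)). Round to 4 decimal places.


Bregman divergence with negative entropy generator:
D = p*log(p/q) + (1-p)*log((1-p)/(1-q)).
p = 0.35, q = 0.7.
p*log(p/q) = 0.35*log(0.35/0.7) = -0.242602.
(1-p)*log((1-p)/(1-q)) = 0.65*log(0.65/0.3) = 0.502573.
D = -0.242602 + 0.502573 = 0.2600

0.2600


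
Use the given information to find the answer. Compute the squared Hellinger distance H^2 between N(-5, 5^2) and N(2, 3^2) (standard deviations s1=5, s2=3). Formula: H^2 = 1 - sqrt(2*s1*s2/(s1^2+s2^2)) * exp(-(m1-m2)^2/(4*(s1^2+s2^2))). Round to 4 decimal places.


Squared Hellinger distance for Gaussians:
H^2 = 1 - sqrt(2*s1*s2/(s1^2+s2^2)) * exp(-(m1-m2)^2/(4*(s1^2+s2^2))).
s1^2 = 25, s2^2 = 9, s1^2+s2^2 = 34.
sqrt(2*5*3/(34)) = 0.939336.
(m1-m2)^2 = (-7)^2 = 49.
exp(-49/(4*34)) = exp(-0.360294) = 0.697471.
H^2 = 1 - 0.939336*0.697471 = 0.3448

0.3448


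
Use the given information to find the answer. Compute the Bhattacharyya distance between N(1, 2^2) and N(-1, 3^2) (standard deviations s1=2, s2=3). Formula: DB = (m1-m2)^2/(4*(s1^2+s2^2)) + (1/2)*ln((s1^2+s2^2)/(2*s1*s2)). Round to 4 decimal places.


Bhattacharyya distance between two Gaussians:
DB = (m1-m2)^2/(4*(s1^2+s2^2)) + (1/2)*ln((s1^2+s2^2)/(2*s1*s2)).
(m1-m2)^2 = (2)^2 = 4.
s1^2+s2^2 = 4 + 9 = 13.
term1 = 4/52 = 0.076923.
term2 = 0.5*ln(13/12.0) = 0.040021.
DB = 0.076923 + 0.040021 = 0.1169

0.1169


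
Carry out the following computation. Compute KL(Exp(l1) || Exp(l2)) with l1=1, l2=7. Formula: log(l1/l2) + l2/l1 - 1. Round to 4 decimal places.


KL divergence for exponential family:
KL = log(l1/l2) + l2/l1 - 1.
log(1/7) = -1.94591.
7/1 = 7.0.
KL = -1.94591 + 7.0 - 1 = 4.0541

4.0541


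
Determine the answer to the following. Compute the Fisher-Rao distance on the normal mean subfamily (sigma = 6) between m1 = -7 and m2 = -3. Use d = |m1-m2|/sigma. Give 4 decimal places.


On the fixed-variance normal subfamily, geodesic distance = |m1-m2|/sigma.
|-7 - -3| = 4.
sigma = 6.
d = 4/6 = 0.6667

0.6667


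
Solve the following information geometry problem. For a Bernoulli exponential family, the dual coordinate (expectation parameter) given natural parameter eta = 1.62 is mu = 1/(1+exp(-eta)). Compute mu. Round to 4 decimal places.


Dual coordinate (expectation parameter) for Bernoulli:
mu = 1/(1+exp(-eta)).
eta = 1.62.
exp(-eta) = exp(-1.62) = 0.197899.
mu = 1/(1+0.197899) = 0.8348

0.8348


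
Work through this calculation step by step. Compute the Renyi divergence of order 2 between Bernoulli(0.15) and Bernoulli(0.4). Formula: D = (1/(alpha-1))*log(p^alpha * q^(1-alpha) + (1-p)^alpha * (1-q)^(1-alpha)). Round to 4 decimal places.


Renyi divergence of order alpha between Bernoulli distributions:
D = (1/(alpha-1))*log(p^alpha * q^(1-alpha) + (1-p)^alpha * (1-q)^(1-alpha)).
alpha = 2, p = 0.15, q = 0.4.
p^alpha * q^(1-alpha) = 0.15^2 * 0.4^-1 = 0.05625.
(1-p)^alpha * (1-q)^(1-alpha) = 0.85^2 * 0.6^-1 = 1.204167.
sum = 0.05625 + 1.204167 = 1.260417.
D = (1/1)*log(1.260417) = 0.2314

0.2314


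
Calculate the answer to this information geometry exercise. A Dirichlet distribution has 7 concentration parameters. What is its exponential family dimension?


Exponential family dimension calculation:
Dirichlet with 7 components has 7 natural parameters.

7


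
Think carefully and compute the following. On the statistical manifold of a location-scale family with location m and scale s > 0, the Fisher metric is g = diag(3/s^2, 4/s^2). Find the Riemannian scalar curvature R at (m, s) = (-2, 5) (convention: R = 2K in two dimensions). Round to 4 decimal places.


The metric has the form g = (A dm^2 + B ds^2)/s^2 with A = 3, B = 4.
Substitute u = sqrt(A/B)*m: g = B*(du^2 + ds^2)/s^2, i.e. B times the
Poincare upper half-plane metric, which has constant Gaussian curvature -1.
Scaling a 2D metric by a constant c divides the Gaussian curvature by c,
so K = -1/B = -1/(4) = -0.2500 everywhere (the point (m, s) = (-2, 5) is irrelevant:
the curvature is constant).
Scalar curvature in dimension 2: R = 2K = -2/(4) = -0.5000.

-0.5000


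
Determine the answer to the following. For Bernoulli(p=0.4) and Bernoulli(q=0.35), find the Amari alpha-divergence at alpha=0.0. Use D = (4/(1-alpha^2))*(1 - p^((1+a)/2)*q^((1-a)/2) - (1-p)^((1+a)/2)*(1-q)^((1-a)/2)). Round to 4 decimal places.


Amari alpha-divergence:
D = (4/(1-alpha^2))*(1 - p^((1+a)/2)*q^((1-a)/2) - (1-p)^((1+a)/2)*(1-q)^((1-a)/2)).
alpha = 0.0, p = 0.4, q = 0.35.
e1 = (1+alpha)/2 = 0.5, e2 = (1-alpha)/2 = 0.5.
t1 = p^e1 * q^e2 = 0.4^0.5 * 0.35^0.5 = 0.374166.
t2 = (1-p)^e1 * (1-q)^e2 = 0.6^0.5 * 0.65^0.5 = 0.6245.
4/(1-alpha^2) = 4.0.
D = 4.0*(1 - 0.374166 - 0.6245) = 0.0053

0.0053


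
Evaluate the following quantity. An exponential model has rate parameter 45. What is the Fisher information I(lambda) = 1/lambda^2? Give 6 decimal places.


Fisher information for exponential: I(lambda) = 1/lambda^2.
lambda = 45, lambda^2 = 2025.
I = 1/2025 = 0.000494

0.000494


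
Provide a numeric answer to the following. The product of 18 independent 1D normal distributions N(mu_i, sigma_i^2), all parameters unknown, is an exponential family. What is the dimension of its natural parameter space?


Exponential family dimension calculation:
Each univariate normal has two natural parameters (mu/sigma^2 and -1/(2 sigma^2)).
With 18 independent components, dim = 2 * 18 = 36.

36


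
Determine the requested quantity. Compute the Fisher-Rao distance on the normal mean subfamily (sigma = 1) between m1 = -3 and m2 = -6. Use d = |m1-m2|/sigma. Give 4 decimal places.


On the fixed-variance normal subfamily, geodesic distance = |m1-m2|/sigma.
|-3 - -6| = 3.
sigma = 1.
d = 3/1 = 3.0000

3.0000


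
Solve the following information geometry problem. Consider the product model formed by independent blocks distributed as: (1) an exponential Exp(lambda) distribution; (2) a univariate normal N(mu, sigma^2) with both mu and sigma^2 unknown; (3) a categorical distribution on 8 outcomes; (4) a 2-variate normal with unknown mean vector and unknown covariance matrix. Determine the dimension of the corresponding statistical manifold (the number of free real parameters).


The dimension of a statistical manifold equals the number of free
(independent) real parameters of the model. For a product of independent
blocks the parameter counts add.
- exponential (lambda): 1.
- normal (mu, sigma^2): 2.
- categorical on 8 outcomes (probabilities sum to 1): 8-1 = 7.
- 2-variate normal: 2 (mean) + 2*3/2 = 3 (symmetric covariance) = 5.
Total = 1 + 2 + 7 + 5 = 15.
Dimension = 15

15


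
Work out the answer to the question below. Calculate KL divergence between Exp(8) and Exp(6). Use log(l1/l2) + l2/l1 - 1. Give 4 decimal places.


KL divergence for exponential family:
KL = log(l1/l2) + l2/l1 - 1.
log(8/6) = 0.287682.
6/8 = 0.75.
KL = 0.287682 + 0.75 - 1 = 0.0377

0.0377


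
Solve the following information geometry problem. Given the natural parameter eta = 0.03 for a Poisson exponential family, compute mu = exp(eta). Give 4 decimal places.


Expectation parameter for Poisson exponential family:
mu = exp(eta).
eta = 0.03.
mu = exp(0.03) = 1.0305

1.0305


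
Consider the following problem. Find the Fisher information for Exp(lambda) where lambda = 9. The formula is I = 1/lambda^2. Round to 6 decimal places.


Fisher information for exponential: I(lambda) = 1/lambda^2.
lambda = 9, lambda^2 = 81.
I = 1/81 = 0.012346

0.012346


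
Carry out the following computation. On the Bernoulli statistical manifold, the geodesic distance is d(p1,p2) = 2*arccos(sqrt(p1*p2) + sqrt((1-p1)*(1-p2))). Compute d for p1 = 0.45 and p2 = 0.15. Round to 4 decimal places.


Geodesic distance on Bernoulli manifold:
d(p1,p2) = 2*arccos(sqrt(p1*p2) + sqrt((1-p1)*(1-p2))).
sqrt(p1*p2) = sqrt(0.45*0.15) = 0.259808.
sqrt((1-p1)*(1-p2)) = sqrt(0.55*0.85) = 0.68374.
arg = 0.259808 + 0.68374 = 0.943547.
d = 2*arccos(0.943547) = 0.6752

0.6752


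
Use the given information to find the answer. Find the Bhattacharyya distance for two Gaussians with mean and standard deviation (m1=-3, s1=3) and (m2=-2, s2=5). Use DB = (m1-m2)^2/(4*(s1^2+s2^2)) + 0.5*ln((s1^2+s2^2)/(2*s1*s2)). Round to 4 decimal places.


Bhattacharyya distance between two Gaussians:
DB = (m1-m2)^2/(4*(s1^2+s2^2)) + (1/2)*ln((s1^2+s2^2)/(2*s1*s2)).
(m1-m2)^2 = (-1)^2 = 1.
s1^2+s2^2 = 9 + 25 = 34.
term1 = 1/136 = 0.007353.
term2 = 0.5*ln(34/30.0) = 0.062582.
DB = 0.007353 + 0.062582 = 0.0699

0.0699


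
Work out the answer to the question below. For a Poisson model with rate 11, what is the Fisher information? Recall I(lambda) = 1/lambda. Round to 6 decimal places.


Fisher information for Poisson: I(lambda) = 1/lambda.
lambda = 11.
I(lambda) = 1/11 = 0.090909

0.090909


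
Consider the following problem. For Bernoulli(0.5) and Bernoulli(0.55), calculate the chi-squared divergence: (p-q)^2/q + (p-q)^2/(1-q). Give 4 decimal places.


Chi-squared divergence between Bernoulli distributions:
chi^2 = (p-q)^2/q + (p-q)^2/(1-q).
p = 0.5, q = 0.55, p-q = -0.05.
(p-q)^2 = 0.0025.
term1 = 0.0025/0.55 = 0.004545.
term2 = 0.0025/0.45 = 0.005556.
chi^2 = 0.004545 + 0.005556 = 0.0101

0.0101
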